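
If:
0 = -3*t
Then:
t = 0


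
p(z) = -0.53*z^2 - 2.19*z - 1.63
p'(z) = -1.06*z - 2.19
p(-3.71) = -0.80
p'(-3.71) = 1.74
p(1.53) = -6.22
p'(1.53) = -3.81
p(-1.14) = 0.18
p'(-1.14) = -0.98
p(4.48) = -22.08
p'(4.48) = -6.94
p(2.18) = -8.92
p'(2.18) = -4.50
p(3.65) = -16.68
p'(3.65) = -6.06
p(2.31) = -9.52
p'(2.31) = -4.64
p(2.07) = -8.43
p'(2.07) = -4.38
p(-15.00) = -88.03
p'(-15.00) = 13.71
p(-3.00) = 0.17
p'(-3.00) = 0.99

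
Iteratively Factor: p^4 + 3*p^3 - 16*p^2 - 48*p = (p - 4)*(p^3 + 7*p^2 + 12*p) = (p - 4)*(p + 3)*(p^2 + 4*p) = (p - 4)*(p + 3)*(p + 4)*(p)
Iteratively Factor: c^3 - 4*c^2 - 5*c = (c - 5)*(c^2 + c) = c*(c - 5)*(c + 1)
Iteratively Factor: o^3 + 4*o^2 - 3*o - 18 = (o - 2)*(o^2 + 6*o + 9) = (o - 2)*(o + 3)*(o + 3)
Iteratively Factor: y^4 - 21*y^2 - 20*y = (y + 1)*(y^3 - y^2 - 20*y) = y*(y + 1)*(y^2 - y - 20) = y*(y - 5)*(y + 1)*(y + 4)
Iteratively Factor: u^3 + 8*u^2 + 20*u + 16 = (u + 4)*(u^2 + 4*u + 4) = (u + 2)*(u + 4)*(u + 2)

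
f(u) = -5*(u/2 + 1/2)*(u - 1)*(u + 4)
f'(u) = -5*(u/2 + 1/2)*(u - 1) - 5*(u/2 + 1/2)*(u + 4) - 5*(u - 1)*(u + 4)/2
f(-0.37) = 7.83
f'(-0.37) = 8.87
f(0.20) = 10.08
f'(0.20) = -1.80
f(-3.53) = -13.47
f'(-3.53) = -20.36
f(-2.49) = -19.63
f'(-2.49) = 5.80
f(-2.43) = -19.25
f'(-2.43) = 6.81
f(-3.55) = -13.05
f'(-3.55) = -21.02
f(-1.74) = -11.46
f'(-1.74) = 14.59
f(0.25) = 9.96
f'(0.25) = -2.97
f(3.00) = -140.00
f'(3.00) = -125.00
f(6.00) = -875.00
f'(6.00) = -387.50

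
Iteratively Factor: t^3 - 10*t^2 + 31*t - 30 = (t - 3)*(t^2 - 7*t + 10) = (t - 3)*(t - 2)*(t - 5)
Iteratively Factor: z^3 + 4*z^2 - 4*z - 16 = (z + 4)*(z^2 - 4) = (z + 2)*(z + 4)*(z - 2)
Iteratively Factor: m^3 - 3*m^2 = (m)*(m^2 - 3*m) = m^2*(m - 3)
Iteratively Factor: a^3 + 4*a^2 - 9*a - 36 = (a + 3)*(a^2 + a - 12) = (a + 3)*(a + 4)*(a - 3)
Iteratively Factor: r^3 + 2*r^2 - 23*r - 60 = (r + 4)*(r^2 - 2*r - 15) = (r + 3)*(r + 4)*(r - 5)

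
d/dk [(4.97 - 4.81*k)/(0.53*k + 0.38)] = (-2.364807*k - 1.695522)/(0.53*k + 0.38)^3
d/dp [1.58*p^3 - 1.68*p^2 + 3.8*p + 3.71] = 4.74*p^2 - 3.36*p + 3.8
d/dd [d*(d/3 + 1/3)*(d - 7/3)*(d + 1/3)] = 4*d^3/3 - d^2 - 50*d/27 - 7/27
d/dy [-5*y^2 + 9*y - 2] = 9 - 10*y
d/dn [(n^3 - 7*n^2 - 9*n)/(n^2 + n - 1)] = (n^4 + 2*n^3 - n^2 + 14*n + 9)/(n^4 + 2*n^3 - n^2 - 2*n + 1)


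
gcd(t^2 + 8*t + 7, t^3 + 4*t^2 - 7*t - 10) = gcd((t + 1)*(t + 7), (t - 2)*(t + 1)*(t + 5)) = t + 1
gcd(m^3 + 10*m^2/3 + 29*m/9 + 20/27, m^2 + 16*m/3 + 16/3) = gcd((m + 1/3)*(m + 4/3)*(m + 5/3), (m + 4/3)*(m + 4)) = m + 4/3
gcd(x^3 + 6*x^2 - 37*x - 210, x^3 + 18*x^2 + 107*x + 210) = x^2 + 12*x + 35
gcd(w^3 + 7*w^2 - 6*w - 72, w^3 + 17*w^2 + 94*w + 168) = w^2 + 10*w + 24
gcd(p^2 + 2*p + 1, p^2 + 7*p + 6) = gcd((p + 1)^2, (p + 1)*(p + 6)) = p + 1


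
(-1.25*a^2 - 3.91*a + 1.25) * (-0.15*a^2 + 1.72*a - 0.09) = 0.1875*a^4 - 1.5635*a^3 - 6.8002*a^2 + 2.5019*a - 0.1125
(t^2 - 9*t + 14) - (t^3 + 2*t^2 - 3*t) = -t^3 - t^2 - 6*t + 14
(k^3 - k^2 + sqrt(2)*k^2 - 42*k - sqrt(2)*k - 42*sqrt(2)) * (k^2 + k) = k^5 + sqrt(2)*k^4 - 43*k^3 - 43*sqrt(2)*k^2 - 42*k^2 - 42*sqrt(2)*k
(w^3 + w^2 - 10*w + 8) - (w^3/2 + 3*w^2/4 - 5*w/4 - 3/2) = w^3/2 + w^2/4 - 35*w/4 + 19/2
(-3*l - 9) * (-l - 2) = 3*l^2 + 15*l + 18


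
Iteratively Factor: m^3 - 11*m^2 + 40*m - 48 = (m - 4)*(m^2 - 7*m + 12) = (m - 4)^2*(m - 3)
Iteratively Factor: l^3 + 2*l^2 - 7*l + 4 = (l - 1)*(l^2 + 3*l - 4) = (l - 1)*(l + 4)*(l - 1)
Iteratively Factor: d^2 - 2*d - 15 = (d + 3)*(d - 5)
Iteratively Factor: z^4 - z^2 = (z - 1)*(z^3 + z^2) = (z - 1)*(z + 1)*(z^2) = z*(z - 1)*(z + 1)*(z)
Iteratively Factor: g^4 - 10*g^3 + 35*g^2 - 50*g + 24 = (g - 3)*(g^3 - 7*g^2 + 14*g - 8) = (g - 3)*(g - 1)*(g^2 - 6*g + 8) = (g - 4)*(g - 3)*(g - 1)*(g - 2)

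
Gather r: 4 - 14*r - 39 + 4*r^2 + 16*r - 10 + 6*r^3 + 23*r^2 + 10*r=6*r^3 + 27*r^2 + 12*r - 45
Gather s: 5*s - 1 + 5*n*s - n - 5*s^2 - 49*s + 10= -n - 5*s^2 + s*(5*n - 44) + 9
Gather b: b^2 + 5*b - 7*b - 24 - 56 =b^2 - 2*b - 80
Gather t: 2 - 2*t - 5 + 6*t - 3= 4*t - 6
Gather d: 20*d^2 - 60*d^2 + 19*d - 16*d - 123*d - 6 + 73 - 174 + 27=-40*d^2 - 120*d - 80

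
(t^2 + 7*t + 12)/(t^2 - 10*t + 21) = (t^2 + 7*t + 12)/(t^2 - 10*t + 21)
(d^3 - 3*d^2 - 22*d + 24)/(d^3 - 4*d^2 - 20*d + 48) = (d - 1)/(d - 2)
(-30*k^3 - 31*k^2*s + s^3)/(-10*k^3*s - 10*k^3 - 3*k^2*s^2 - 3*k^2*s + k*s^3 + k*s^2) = (30*k^3 + 31*k^2*s - s^3)/(k*(10*k^2*s + 10*k^2 + 3*k*s^2 + 3*k*s - s^3 - s^2))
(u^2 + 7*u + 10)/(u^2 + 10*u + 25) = (u + 2)/(u + 5)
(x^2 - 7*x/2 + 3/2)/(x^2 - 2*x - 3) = (x - 1/2)/(x + 1)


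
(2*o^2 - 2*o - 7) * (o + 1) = 2*o^3 - 9*o - 7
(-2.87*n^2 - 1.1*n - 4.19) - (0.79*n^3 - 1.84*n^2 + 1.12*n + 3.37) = -0.79*n^3 - 1.03*n^2 - 2.22*n - 7.56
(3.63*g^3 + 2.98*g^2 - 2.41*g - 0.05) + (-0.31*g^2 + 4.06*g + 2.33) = 3.63*g^3 + 2.67*g^2 + 1.65*g + 2.28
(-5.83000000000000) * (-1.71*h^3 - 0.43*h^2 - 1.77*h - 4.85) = 9.9693*h^3 + 2.5069*h^2 + 10.3191*h + 28.2755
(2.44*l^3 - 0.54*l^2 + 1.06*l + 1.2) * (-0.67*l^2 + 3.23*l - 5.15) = -1.6348*l^5 + 8.243*l^4 - 15.0204*l^3 + 5.4008*l^2 - 1.583*l - 6.18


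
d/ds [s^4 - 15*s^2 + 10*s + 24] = 4*s^3 - 30*s + 10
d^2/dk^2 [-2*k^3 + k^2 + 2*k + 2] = 2 - 12*k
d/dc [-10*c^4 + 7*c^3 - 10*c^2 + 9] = c*(-40*c^2 + 21*c - 20)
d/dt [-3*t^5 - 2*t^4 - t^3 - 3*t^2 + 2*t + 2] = -15*t^4 - 8*t^3 - 3*t^2 - 6*t + 2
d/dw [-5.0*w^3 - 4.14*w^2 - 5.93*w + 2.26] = -15.0*w^2 - 8.28*w - 5.93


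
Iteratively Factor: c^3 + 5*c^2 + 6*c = (c + 2)*(c^2 + 3*c) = c*(c + 2)*(c + 3)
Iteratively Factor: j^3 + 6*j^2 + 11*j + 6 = (j + 2)*(j^2 + 4*j + 3) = (j + 2)*(j + 3)*(j + 1)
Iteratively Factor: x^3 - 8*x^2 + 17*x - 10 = (x - 2)*(x^2 - 6*x + 5) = (x - 2)*(x - 1)*(x - 5)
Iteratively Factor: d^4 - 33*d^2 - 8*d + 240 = (d + 4)*(d^3 - 4*d^2 - 17*d + 60) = (d + 4)^2*(d^2 - 8*d + 15) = (d - 5)*(d + 4)^2*(d - 3)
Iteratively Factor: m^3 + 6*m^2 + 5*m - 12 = (m - 1)*(m^2 + 7*m + 12) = (m - 1)*(m + 4)*(m + 3)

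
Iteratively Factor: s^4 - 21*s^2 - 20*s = (s - 5)*(s^3 + 5*s^2 + 4*s) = (s - 5)*(s + 4)*(s^2 + s) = s*(s - 5)*(s + 4)*(s + 1)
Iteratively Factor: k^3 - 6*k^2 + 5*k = (k)*(k^2 - 6*k + 5) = k*(k - 5)*(k - 1)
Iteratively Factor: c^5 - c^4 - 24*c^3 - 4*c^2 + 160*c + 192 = (c - 4)*(c^4 + 3*c^3 - 12*c^2 - 52*c - 48) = (c - 4)*(c + 2)*(c^3 + c^2 - 14*c - 24) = (c - 4)*(c + 2)*(c + 3)*(c^2 - 2*c - 8) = (c - 4)^2*(c + 2)*(c + 3)*(c + 2)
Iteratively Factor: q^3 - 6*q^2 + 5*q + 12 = (q - 4)*(q^2 - 2*q - 3) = (q - 4)*(q + 1)*(q - 3)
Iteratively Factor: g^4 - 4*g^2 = (g - 2)*(g^3 + 2*g^2) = g*(g - 2)*(g^2 + 2*g) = g^2*(g - 2)*(g + 2)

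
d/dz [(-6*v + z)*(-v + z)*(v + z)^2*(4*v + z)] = 26*v^4 - 46*v^3*z - 81*v^2*z^2 - 4*v*z^3 + 5*z^4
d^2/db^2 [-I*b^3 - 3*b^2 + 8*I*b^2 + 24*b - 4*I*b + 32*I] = -6*I*b - 6 + 16*I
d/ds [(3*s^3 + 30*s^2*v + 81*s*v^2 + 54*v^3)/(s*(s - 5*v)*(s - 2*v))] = 3*v*(-17*s^4 - 34*s^3*v + 235*s^2*v^2 + 252*s*v^3 - 180*v^4)/(s^2*(s^4 - 14*s^3*v + 69*s^2*v^2 - 140*s*v^3 + 100*v^4))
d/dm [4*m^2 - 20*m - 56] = 8*m - 20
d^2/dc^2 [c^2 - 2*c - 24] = 2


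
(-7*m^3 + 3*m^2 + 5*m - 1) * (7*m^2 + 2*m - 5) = -49*m^5 + 7*m^4 + 76*m^3 - 12*m^2 - 27*m + 5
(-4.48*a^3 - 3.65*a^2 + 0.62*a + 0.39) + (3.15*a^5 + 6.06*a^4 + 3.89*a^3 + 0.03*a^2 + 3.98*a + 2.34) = 3.15*a^5 + 6.06*a^4 - 0.59*a^3 - 3.62*a^2 + 4.6*a + 2.73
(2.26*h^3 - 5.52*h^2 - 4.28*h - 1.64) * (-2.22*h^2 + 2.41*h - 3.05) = -5.0172*h^5 + 17.701*h^4 - 10.6946*h^3 + 10.162*h^2 + 9.1016*h + 5.002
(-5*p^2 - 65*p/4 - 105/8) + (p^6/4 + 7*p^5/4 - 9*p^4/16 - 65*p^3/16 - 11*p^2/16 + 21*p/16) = p^6/4 + 7*p^5/4 - 9*p^4/16 - 65*p^3/16 - 91*p^2/16 - 239*p/16 - 105/8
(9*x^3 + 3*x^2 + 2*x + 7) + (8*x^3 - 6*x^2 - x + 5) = 17*x^3 - 3*x^2 + x + 12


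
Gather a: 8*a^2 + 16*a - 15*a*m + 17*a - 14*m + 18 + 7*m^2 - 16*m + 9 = 8*a^2 + a*(33 - 15*m) + 7*m^2 - 30*m + 27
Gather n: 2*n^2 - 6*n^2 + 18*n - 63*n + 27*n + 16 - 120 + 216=-4*n^2 - 18*n + 112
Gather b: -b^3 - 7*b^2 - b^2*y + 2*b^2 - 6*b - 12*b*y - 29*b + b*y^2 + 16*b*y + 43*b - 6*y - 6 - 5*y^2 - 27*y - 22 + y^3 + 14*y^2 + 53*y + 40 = -b^3 + b^2*(-y - 5) + b*(y^2 + 4*y + 8) + y^3 + 9*y^2 + 20*y + 12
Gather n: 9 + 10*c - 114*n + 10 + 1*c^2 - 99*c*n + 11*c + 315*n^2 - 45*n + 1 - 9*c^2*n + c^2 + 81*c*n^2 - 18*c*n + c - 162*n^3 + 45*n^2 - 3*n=2*c^2 + 22*c - 162*n^3 + n^2*(81*c + 360) + n*(-9*c^2 - 117*c - 162) + 20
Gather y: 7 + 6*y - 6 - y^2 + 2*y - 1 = -y^2 + 8*y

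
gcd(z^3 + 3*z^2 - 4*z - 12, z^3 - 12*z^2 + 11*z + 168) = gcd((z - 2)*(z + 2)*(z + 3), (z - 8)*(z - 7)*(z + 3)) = z + 3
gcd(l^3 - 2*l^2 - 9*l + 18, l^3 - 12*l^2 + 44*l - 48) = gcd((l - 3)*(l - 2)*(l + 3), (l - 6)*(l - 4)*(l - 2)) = l - 2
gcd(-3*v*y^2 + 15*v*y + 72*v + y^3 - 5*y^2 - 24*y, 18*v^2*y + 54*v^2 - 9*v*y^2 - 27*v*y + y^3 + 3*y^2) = -3*v*y - 9*v + y^2 + 3*y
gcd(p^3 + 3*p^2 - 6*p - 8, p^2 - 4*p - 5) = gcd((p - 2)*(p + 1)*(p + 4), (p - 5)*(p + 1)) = p + 1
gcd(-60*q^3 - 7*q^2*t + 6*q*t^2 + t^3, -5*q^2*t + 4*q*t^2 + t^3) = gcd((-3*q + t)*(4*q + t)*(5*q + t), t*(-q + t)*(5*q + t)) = 5*q + t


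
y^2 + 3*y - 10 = (y - 2)*(y + 5)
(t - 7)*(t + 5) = t^2 - 2*t - 35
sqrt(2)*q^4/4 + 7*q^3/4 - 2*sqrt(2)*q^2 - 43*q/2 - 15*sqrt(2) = (q/2 + sqrt(2))*(q - 5*sqrt(2)/2)*(q + 3*sqrt(2))*(sqrt(2)*q/2 + 1)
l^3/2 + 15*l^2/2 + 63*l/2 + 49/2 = (l/2 + 1/2)*(l + 7)^2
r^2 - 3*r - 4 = (r - 4)*(r + 1)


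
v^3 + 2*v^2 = v^2*(v + 2)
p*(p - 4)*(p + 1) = p^3 - 3*p^2 - 4*p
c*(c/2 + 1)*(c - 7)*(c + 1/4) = c^4/2 - 19*c^3/8 - 61*c^2/8 - 7*c/4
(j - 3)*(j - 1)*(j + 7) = j^3 + 3*j^2 - 25*j + 21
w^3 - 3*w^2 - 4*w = w*(w - 4)*(w + 1)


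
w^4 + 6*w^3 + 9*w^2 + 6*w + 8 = (w + 2)*(w + 4)*(w - I)*(w + I)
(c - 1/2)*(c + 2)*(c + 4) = c^3 + 11*c^2/2 + 5*c - 4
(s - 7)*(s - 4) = s^2 - 11*s + 28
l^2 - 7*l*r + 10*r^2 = (l - 5*r)*(l - 2*r)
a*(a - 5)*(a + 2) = a^3 - 3*a^2 - 10*a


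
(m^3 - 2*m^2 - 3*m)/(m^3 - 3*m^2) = (m + 1)/m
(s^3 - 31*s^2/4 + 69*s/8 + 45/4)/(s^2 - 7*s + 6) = (8*s^2 - 14*s - 15)/(8*(s - 1))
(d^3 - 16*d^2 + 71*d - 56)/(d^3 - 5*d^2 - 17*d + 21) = (d - 8)/(d + 3)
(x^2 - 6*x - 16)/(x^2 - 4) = (x - 8)/(x - 2)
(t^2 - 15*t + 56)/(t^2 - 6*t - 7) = (t - 8)/(t + 1)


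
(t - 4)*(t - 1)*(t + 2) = t^3 - 3*t^2 - 6*t + 8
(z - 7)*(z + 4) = z^2 - 3*z - 28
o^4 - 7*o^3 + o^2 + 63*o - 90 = (o - 5)*(o - 3)*(o - 2)*(o + 3)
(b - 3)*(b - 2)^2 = b^3 - 7*b^2 + 16*b - 12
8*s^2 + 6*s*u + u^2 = (2*s + u)*(4*s + u)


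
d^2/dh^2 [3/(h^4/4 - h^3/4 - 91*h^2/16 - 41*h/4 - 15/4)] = 96*((-24*h^2 + 12*h + 91)*(-4*h^4 + 4*h^3 + 91*h^2 + 164*h + 60) - 4*(-8*h^3 + 6*h^2 + 91*h + 82)^2)/(-4*h^4 + 4*h^3 + 91*h^2 + 164*h + 60)^3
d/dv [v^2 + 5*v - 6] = 2*v + 5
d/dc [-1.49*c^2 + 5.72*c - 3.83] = 5.72 - 2.98*c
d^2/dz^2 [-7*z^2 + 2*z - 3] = -14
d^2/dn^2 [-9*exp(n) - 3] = -9*exp(n)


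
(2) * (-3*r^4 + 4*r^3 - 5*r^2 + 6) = -6*r^4 + 8*r^3 - 10*r^2 + 12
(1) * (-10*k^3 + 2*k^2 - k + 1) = -10*k^3 + 2*k^2 - k + 1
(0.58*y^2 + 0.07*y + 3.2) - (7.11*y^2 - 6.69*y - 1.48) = -6.53*y^2 + 6.76*y + 4.68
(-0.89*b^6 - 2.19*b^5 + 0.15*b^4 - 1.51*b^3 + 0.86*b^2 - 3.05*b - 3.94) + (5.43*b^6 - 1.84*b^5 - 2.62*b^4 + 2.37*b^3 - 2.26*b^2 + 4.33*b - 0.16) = 4.54*b^6 - 4.03*b^5 - 2.47*b^4 + 0.86*b^3 - 1.4*b^2 + 1.28*b - 4.1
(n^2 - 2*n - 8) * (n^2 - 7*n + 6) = n^4 - 9*n^3 + 12*n^2 + 44*n - 48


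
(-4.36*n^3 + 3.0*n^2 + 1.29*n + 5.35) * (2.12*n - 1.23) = -9.2432*n^4 + 11.7228*n^3 - 0.9552*n^2 + 9.7553*n - 6.5805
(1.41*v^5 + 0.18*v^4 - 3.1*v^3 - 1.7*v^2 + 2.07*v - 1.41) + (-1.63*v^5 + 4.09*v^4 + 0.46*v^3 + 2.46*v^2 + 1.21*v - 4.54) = -0.22*v^5 + 4.27*v^4 - 2.64*v^3 + 0.76*v^2 + 3.28*v - 5.95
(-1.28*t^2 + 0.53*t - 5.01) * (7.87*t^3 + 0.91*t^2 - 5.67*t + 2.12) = -10.0736*t^5 + 3.0063*t^4 - 31.6888*t^3 - 10.2778*t^2 + 29.5303*t - 10.6212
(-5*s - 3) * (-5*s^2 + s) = 25*s^3 + 10*s^2 - 3*s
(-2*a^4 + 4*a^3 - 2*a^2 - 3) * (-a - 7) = 2*a^5 + 10*a^4 - 26*a^3 + 14*a^2 + 3*a + 21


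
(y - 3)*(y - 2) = y^2 - 5*y + 6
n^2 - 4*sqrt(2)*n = n*(n - 4*sqrt(2))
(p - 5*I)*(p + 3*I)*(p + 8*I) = p^3 + 6*I*p^2 + 31*p + 120*I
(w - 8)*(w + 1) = w^2 - 7*w - 8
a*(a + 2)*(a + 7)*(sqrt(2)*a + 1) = sqrt(2)*a^4 + a^3 + 9*sqrt(2)*a^3 + 9*a^2 + 14*sqrt(2)*a^2 + 14*a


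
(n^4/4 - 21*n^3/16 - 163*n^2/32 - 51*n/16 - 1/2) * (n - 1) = n^5/4 - 25*n^4/16 - 121*n^3/32 + 61*n^2/32 + 43*n/16 + 1/2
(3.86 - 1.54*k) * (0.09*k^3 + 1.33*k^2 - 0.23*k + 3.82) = -0.1386*k^4 - 1.7008*k^3 + 5.488*k^2 - 6.7706*k + 14.7452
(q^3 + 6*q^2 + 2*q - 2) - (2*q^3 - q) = -q^3 + 6*q^2 + 3*q - 2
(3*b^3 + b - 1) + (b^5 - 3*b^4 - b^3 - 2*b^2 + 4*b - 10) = b^5 - 3*b^4 + 2*b^3 - 2*b^2 + 5*b - 11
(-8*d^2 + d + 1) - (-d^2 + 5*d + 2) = -7*d^2 - 4*d - 1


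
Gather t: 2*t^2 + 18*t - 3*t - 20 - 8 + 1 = 2*t^2 + 15*t - 27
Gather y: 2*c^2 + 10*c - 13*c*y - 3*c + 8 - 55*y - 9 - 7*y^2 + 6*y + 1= 2*c^2 + 7*c - 7*y^2 + y*(-13*c - 49)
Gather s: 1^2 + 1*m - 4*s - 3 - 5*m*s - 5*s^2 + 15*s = m - 5*s^2 + s*(11 - 5*m) - 2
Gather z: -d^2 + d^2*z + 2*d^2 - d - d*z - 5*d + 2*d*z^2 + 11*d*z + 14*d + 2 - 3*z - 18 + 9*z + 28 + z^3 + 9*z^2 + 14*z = d^2 + 8*d + z^3 + z^2*(2*d + 9) + z*(d^2 + 10*d + 20) + 12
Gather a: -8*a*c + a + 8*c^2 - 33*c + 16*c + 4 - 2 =a*(1 - 8*c) + 8*c^2 - 17*c + 2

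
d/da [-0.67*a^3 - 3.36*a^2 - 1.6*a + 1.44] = -2.01*a^2 - 6.72*a - 1.6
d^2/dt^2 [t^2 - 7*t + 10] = 2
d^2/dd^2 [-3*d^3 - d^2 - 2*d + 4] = -18*d - 2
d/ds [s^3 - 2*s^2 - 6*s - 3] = 3*s^2 - 4*s - 6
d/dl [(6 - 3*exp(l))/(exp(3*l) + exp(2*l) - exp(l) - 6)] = 3*((exp(l) - 2)*(3*exp(2*l) + 2*exp(l) - 1) - exp(3*l) - exp(2*l) + exp(l) + 6)*exp(l)/(exp(3*l) + exp(2*l) - exp(l) - 6)^2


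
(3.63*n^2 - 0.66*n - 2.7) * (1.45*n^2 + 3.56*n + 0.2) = 5.2635*n^4 + 11.9658*n^3 - 5.5386*n^2 - 9.744*n - 0.54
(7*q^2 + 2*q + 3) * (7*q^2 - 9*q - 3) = 49*q^4 - 49*q^3 - 18*q^2 - 33*q - 9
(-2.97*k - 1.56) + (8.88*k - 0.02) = 5.91*k - 1.58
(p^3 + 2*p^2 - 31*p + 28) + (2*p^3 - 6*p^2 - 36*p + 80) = 3*p^3 - 4*p^2 - 67*p + 108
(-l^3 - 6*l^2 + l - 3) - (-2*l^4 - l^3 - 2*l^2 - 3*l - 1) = 2*l^4 - 4*l^2 + 4*l - 2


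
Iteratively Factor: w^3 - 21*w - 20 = (w + 1)*(w^2 - w - 20) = (w + 1)*(w + 4)*(w - 5)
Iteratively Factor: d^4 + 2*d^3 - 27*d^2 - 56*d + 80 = (d + 4)*(d^3 - 2*d^2 - 19*d + 20) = (d - 1)*(d + 4)*(d^2 - d - 20) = (d - 1)*(d + 4)^2*(d - 5)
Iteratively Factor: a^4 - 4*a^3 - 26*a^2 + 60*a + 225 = (a - 5)*(a^3 + a^2 - 21*a - 45) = (a - 5)*(a + 3)*(a^2 - 2*a - 15) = (a - 5)^2*(a + 3)*(a + 3)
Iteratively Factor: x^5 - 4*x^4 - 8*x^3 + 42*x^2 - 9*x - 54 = (x - 2)*(x^4 - 2*x^3 - 12*x^2 + 18*x + 27) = (x - 2)*(x + 1)*(x^3 - 3*x^2 - 9*x + 27) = (x - 2)*(x + 1)*(x + 3)*(x^2 - 6*x + 9) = (x - 3)*(x - 2)*(x + 1)*(x + 3)*(x - 3)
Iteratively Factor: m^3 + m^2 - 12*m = (m)*(m^2 + m - 12) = m*(m - 3)*(m + 4)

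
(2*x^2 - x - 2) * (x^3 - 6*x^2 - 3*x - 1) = 2*x^5 - 13*x^4 - 2*x^3 + 13*x^2 + 7*x + 2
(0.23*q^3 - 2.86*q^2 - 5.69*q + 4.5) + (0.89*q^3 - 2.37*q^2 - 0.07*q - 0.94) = 1.12*q^3 - 5.23*q^2 - 5.76*q + 3.56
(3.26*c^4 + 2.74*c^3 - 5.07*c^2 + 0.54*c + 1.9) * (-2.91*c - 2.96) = -9.4866*c^5 - 17.623*c^4 + 6.6433*c^3 + 13.4358*c^2 - 7.1274*c - 5.624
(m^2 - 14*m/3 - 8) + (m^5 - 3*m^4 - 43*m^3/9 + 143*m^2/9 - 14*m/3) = m^5 - 3*m^4 - 43*m^3/9 + 152*m^2/9 - 28*m/3 - 8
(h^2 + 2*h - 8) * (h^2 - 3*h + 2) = h^4 - h^3 - 12*h^2 + 28*h - 16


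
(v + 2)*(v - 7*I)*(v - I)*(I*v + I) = I*v^4 + 8*v^3 + 3*I*v^3 + 24*v^2 - 5*I*v^2 + 16*v - 21*I*v - 14*I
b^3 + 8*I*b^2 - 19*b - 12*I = (b + I)*(b + 3*I)*(b + 4*I)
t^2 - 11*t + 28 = (t - 7)*(t - 4)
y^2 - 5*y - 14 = (y - 7)*(y + 2)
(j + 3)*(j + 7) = j^2 + 10*j + 21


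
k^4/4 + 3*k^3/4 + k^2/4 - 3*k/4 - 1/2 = (k/2 + 1/2)*(k/2 + 1)*(k - 1)*(k + 1)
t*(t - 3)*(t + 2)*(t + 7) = t^4 + 6*t^3 - 13*t^2 - 42*t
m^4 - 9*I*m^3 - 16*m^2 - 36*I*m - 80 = (m - 5*I)*(m - 4*I)*(m - 2*I)*(m + 2*I)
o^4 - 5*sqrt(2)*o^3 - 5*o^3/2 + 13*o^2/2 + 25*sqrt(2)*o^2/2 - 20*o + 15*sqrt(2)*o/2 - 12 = (o - 3)*(o + 1/2)*(o - 4*sqrt(2))*(o - sqrt(2))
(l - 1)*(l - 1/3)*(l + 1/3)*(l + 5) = l^4 + 4*l^3 - 46*l^2/9 - 4*l/9 + 5/9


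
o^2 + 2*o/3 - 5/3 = (o - 1)*(o + 5/3)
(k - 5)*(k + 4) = k^2 - k - 20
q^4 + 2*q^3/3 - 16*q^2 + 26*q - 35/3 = (q - 7/3)*(q - 1)^2*(q + 5)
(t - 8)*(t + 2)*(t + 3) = t^3 - 3*t^2 - 34*t - 48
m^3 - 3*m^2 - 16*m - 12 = (m - 6)*(m + 1)*(m + 2)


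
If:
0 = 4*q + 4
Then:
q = -1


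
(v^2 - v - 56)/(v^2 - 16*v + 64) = (v + 7)/(v - 8)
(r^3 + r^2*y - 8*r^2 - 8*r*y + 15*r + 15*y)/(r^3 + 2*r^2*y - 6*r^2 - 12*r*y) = (r^3 + r^2*y - 8*r^2 - 8*r*y + 15*r + 15*y)/(r*(r^2 + 2*r*y - 6*r - 12*y))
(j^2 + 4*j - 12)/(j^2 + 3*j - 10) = (j + 6)/(j + 5)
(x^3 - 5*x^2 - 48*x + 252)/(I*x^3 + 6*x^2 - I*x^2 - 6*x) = (x^3 - 5*x^2 - 48*x + 252)/(x*(I*x^2 + 6*x - I*x - 6))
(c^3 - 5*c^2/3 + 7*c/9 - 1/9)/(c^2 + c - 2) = (9*c^2 - 6*c + 1)/(9*(c + 2))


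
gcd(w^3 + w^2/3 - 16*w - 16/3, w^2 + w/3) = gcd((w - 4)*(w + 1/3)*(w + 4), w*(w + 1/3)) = w + 1/3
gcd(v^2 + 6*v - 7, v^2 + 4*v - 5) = v - 1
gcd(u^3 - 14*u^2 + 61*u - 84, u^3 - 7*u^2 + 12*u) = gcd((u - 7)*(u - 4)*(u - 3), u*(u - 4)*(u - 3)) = u^2 - 7*u + 12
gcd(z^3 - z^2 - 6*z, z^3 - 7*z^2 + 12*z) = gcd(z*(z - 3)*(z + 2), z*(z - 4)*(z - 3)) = z^2 - 3*z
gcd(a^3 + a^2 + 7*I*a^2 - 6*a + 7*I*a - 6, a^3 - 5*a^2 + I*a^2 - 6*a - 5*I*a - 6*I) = a^2 + a*(1 + I) + I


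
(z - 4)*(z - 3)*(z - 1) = z^3 - 8*z^2 + 19*z - 12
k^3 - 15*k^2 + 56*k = k*(k - 8)*(k - 7)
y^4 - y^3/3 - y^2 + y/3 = y*(y - 1)*(y - 1/3)*(y + 1)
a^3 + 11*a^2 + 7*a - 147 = (a - 3)*(a + 7)^2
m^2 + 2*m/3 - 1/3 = (m - 1/3)*(m + 1)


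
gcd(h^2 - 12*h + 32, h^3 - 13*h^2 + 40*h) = h - 8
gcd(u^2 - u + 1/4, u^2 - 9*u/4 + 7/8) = u - 1/2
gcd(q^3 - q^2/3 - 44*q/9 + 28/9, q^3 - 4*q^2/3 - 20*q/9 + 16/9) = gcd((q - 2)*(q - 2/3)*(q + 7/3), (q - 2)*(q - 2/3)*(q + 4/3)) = q^2 - 8*q/3 + 4/3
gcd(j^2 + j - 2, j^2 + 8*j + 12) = j + 2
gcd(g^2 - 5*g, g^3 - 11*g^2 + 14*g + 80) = g - 5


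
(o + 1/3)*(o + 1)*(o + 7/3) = o^3 + 11*o^2/3 + 31*o/9 + 7/9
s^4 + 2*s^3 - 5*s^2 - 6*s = s*(s - 2)*(s + 1)*(s + 3)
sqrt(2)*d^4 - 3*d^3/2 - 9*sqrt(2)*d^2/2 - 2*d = d*(d - 2*sqrt(2))*(d + sqrt(2))*(sqrt(2)*d + 1/2)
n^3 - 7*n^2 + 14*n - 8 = (n - 4)*(n - 2)*(n - 1)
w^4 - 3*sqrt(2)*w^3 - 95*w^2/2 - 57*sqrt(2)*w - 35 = (w - 7*sqrt(2))*(w + sqrt(2)/2)*(w + sqrt(2))*(w + 5*sqrt(2)/2)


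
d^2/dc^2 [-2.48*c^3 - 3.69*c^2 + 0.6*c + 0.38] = -14.88*c - 7.38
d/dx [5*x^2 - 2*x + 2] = 10*x - 2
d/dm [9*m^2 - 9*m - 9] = 18*m - 9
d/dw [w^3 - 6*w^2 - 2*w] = 3*w^2 - 12*w - 2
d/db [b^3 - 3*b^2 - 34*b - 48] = 3*b^2 - 6*b - 34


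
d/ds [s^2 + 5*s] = 2*s + 5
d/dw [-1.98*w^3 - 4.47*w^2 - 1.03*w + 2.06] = -5.94*w^2 - 8.94*w - 1.03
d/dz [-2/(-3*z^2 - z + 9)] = 2*(-6*z - 1)/(3*z^2 + z - 9)^2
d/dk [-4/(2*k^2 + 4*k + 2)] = 4*(k + 1)/(k^2 + 2*k + 1)^2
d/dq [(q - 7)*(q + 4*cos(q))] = q + (7 - q)*(4*sin(q) - 1) + 4*cos(q)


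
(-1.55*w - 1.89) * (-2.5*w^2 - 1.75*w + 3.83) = 3.875*w^3 + 7.4375*w^2 - 2.629*w - 7.2387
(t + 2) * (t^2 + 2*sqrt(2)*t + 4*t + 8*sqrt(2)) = t^3 + 2*sqrt(2)*t^2 + 6*t^2 + 8*t + 12*sqrt(2)*t + 16*sqrt(2)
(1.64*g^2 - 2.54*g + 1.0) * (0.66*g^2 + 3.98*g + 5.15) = 1.0824*g^4 + 4.8508*g^3 - 1.0032*g^2 - 9.101*g + 5.15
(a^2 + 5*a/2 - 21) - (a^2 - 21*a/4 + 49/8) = 31*a/4 - 217/8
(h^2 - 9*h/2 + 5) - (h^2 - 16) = 21 - 9*h/2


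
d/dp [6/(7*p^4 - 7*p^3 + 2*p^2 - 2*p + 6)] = 6*(-28*p^3 + 21*p^2 - 4*p + 2)/(7*p^4 - 7*p^3 + 2*p^2 - 2*p + 6)^2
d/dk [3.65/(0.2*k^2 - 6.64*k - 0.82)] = (24.236 - 1.46*k)/(-0.2*k^2 + 6.64*k + 0.82)^2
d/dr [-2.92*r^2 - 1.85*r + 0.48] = -5.84*r - 1.85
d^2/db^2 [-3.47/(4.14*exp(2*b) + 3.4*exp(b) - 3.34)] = (-3.47*(8.28*exp(b) + 3.4)*(16.56*exp(b) + 6.8)*exp(b) + (57.4632*exp(b) + 11.798)*(4.14*exp(2*b) + 3.4*exp(b) - 3.34))*exp(b)/(4.14*exp(2*b) + 3.4*exp(b) - 3.34)^3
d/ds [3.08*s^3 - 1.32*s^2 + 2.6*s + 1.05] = 9.24*s^2 - 2.64*s + 2.6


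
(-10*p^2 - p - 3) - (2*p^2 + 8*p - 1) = -12*p^2 - 9*p - 2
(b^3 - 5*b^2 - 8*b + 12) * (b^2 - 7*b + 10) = b^5 - 12*b^4 + 37*b^3 + 18*b^2 - 164*b + 120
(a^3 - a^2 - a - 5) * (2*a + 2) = 2*a^4 - 4*a^2 - 12*a - 10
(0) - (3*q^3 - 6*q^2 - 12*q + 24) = -3*q^3 + 6*q^2 + 12*q - 24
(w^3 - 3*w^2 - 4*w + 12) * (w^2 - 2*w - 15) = w^5 - 5*w^4 - 13*w^3 + 65*w^2 + 36*w - 180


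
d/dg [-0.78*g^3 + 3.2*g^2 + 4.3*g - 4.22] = -2.34*g^2 + 6.4*g + 4.3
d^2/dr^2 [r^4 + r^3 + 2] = 6*r*(2*r + 1)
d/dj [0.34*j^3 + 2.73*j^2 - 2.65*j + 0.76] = 1.02*j^2 + 5.46*j - 2.65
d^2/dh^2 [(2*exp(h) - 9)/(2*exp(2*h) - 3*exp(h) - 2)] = (8*exp(4*h) - 132*exp(3*h) + 210*exp(2*h) - 237*exp(h) + 62)*exp(h)/(8*exp(6*h) - 36*exp(5*h) + 30*exp(4*h) + 45*exp(3*h) - 30*exp(2*h) - 36*exp(h) - 8)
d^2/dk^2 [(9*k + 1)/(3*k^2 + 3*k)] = 2*(9*k^3 + 3*k^2 + 3*k + 1)/(3*k^3*(k^3 + 3*k^2 + 3*k + 1))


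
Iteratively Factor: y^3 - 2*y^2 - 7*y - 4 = (y - 4)*(y^2 + 2*y + 1) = (y - 4)*(y + 1)*(y + 1)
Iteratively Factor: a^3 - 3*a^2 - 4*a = (a)*(a^2 - 3*a - 4) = a*(a + 1)*(a - 4)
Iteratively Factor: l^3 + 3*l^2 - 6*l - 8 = (l + 1)*(l^2 + 2*l - 8) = (l + 1)*(l + 4)*(l - 2)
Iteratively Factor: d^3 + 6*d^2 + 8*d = (d)*(d^2 + 6*d + 8) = d*(d + 2)*(d + 4)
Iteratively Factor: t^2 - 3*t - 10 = (t + 2)*(t - 5)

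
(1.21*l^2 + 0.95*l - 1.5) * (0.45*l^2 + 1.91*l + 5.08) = 0.5445*l^4 + 2.7386*l^3 + 7.2863*l^2 + 1.961*l - 7.62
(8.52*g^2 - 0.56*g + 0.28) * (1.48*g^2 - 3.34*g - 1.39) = 12.6096*g^4 - 29.2856*g^3 - 9.558*g^2 - 0.1568*g - 0.3892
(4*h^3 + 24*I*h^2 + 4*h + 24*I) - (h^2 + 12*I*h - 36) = 4*h^3 - h^2 + 24*I*h^2 + 4*h - 12*I*h + 36 + 24*I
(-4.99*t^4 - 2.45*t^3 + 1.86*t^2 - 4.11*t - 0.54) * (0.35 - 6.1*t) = 30.439*t^5 + 13.1985*t^4 - 12.2035*t^3 + 25.722*t^2 + 1.8555*t - 0.189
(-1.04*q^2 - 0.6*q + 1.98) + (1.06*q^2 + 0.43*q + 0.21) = 0.02*q^2 - 0.17*q + 2.19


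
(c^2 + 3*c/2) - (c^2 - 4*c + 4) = 11*c/2 - 4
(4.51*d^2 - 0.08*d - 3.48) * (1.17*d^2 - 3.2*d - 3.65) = 5.2767*d^4 - 14.5256*d^3 - 20.2771*d^2 + 11.428*d + 12.702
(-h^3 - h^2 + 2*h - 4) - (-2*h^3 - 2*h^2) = h^3 + h^2 + 2*h - 4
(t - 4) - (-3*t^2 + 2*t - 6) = 3*t^2 - t + 2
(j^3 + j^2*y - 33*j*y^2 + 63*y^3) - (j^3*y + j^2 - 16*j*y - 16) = -j^3*y + j^3 + j^2*y - j^2 - 33*j*y^2 + 16*j*y + 63*y^3 + 16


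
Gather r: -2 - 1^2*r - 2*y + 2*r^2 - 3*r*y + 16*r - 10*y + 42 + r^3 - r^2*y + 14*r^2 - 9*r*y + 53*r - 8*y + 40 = r^3 + r^2*(16 - y) + r*(68 - 12*y) - 20*y + 80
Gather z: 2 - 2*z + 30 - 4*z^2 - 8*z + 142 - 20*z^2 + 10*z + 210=384 - 24*z^2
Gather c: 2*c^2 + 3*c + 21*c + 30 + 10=2*c^2 + 24*c + 40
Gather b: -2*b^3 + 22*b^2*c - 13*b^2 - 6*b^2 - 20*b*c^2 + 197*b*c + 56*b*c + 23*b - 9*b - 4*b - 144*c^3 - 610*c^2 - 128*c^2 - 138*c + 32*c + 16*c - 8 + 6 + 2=-2*b^3 + b^2*(22*c - 19) + b*(-20*c^2 + 253*c + 10) - 144*c^3 - 738*c^2 - 90*c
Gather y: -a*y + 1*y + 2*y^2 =2*y^2 + y*(1 - a)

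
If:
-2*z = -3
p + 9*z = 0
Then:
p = -27/2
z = 3/2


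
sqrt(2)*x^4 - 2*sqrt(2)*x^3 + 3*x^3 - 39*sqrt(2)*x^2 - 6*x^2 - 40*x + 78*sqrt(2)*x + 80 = (x - 2)*(x - 4*sqrt(2))*(x + 5*sqrt(2))*(sqrt(2)*x + 1)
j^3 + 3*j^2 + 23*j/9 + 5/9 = (j + 1/3)*(j + 1)*(j + 5/3)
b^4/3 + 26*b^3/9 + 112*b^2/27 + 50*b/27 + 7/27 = (b/3 + 1/3)*(b + 1/3)^2*(b + 7)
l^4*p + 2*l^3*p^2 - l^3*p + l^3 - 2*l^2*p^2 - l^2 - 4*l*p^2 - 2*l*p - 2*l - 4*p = (l - 2)*(l + 1)*(l + 2*p)*(l*p + 1)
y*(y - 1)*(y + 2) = y^3 + y^2 - 2*y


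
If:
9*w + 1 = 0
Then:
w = -1/9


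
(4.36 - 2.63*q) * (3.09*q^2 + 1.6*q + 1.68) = -8.1267*q^3 + 9.2644*q^2 + 2.5576*q + 7.3248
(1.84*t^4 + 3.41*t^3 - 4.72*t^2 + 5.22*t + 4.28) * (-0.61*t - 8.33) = -1.1224*t^5 - 17.4073*t^4 - 25.5261*t^3 + 36.1334*t^2 - 46.0934*t - 35.6524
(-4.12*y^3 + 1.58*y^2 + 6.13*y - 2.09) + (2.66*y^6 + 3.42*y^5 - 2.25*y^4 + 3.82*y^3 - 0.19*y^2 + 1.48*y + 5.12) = 2.66*y^6 + 3.42*y^5 - 2.25*y^4 - 0.3*y^3 + 1.39*y^2 + 7.61*y + 3.03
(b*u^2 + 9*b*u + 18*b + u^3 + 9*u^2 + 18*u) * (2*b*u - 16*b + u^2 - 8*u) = 2*b^2*u^3 + 2*b^2*u^2 - 108*b^2*u - 288*b^2 + 3*b*u^4 + 3*b*u^3 - 162*b*u^2 - 432*b*u + u^5 + u^4 - 54*u^3 - 144*u^2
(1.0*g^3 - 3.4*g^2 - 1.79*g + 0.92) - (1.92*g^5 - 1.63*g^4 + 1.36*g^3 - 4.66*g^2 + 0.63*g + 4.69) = -1.92*g^5 + 1.63*g^4 - 0.36*g^3 + 1.26*g^2 - 2.42*g - 3.77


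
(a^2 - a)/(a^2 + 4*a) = (a - 1)/(a + 4)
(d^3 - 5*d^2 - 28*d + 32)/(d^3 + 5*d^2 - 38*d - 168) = (d^2 - 9*d + 8)/(d^2 + d - 42)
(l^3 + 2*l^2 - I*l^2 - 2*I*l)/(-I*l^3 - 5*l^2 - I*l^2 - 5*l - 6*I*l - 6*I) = l*(I*l^2 + l*(1 + 2*I) + 2)/(l^3 + l^2*(1 - 5*I) + l*(6 - 5*I) + 6)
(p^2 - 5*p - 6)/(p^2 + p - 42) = (p + 1)/(p + 7)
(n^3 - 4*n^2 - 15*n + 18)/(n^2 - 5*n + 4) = (n^2 - 3*n - 18)/(n - 4)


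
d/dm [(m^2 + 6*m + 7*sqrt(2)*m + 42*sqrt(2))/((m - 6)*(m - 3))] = (-15*m^2 - 7*sqrt(2)*m^2 - 84*sqrt(2)*m + 36*m + 108 + 504*sqrt(2))/(m^4 - 18*m^3 + 117*m^2 - 324*m + 324)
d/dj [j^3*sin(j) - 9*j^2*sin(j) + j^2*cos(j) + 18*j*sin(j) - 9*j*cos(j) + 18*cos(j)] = j^3*cos(j) + 2*j^2*sin(j) - 9*j^2*cos(j) - 9*j*sin(j) + 20*j*cos(j) - 9*cos(j)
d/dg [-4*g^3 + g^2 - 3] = 2*g*(1 - 6*g)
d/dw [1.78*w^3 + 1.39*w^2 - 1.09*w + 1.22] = 5.34*w^2 + 2.78*w - 1.09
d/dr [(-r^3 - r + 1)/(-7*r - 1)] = (14*r^3 + 3*r^2 + 8)/(49*r^2 + 14*r + 1)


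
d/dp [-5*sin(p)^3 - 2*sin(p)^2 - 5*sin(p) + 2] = (-4*sin(p) + 15*cos(p)^2 - 20)*cos(p)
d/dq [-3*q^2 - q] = -6*q - 1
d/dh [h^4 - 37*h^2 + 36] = 4*h^3 - 74*h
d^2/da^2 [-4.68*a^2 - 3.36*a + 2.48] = -9.36000000000000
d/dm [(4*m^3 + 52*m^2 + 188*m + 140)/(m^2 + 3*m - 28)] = 4*(m^2 - 8*m - 29)/(m^2 - 8*m + 16)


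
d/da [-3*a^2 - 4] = -6*a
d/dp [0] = 0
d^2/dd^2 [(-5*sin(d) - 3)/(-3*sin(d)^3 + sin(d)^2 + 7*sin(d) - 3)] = (-180*sin(d)^7 - 198*sin(d)^6 - 56*sin(d)^5 + 968*sin(d)^4 + 166*sin(d)^3 - 1188*sin(d)^2 - 54*sin(d) + 522)/(3*sin(d)^3 - sin(d)^2 - 7*sin(d) + 3)^3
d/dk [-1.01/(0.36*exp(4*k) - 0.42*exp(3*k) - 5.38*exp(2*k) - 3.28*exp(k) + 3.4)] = (1.4544*exp(3*k) - 1.2726*exp(2*k) - 10.8676*exp(k) - 3.3128)*exp(k)/(-0.36*exp(4*k) + 0.42*exp(3*k) + 5.38*exp(2*k) + 3.28*exp(k) - 3.4)^2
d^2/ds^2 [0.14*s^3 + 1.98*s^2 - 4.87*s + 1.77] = 0.84*s + 3.96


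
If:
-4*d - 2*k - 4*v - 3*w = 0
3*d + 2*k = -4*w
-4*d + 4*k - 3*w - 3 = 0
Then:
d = -11*w/10 - 3/10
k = 9/20 - 7*w/20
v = 21*w/40 + 3/40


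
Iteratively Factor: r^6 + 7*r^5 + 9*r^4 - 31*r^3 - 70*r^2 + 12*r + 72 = (r + 2)*(r^5 + 5*r^4 - r^3 - 29*r^2 - 12*r + 36) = (r - 1)*(r + 2)*(r^4 + 6*r^3 + 5*r^2 - 24*r - 36) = (r - 2)*(r - 1)*(r + 2)*(r^3 + 8*r^2 + 21*r + 18) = (r - 2)*(r - 1)*(r + 2)*(r + 3)*(r^2 + 5*r + 6) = (r - 2)*(r - 1)*(r + 2)*(r + 3)^2*(r + 2)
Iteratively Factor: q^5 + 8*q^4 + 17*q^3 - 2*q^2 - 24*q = (q + 3)*(q^4 + 5*q^3 + 2*q^2 - 8*q) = (q + 2)*(q + 3)*(q^3 + 3*q^2 - 4*q) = q*(q + 2)*(q + 3)*(q^2 + 3*q - 4) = q*(q - 1)*(q + 2)*(q + 3)*(q + 4)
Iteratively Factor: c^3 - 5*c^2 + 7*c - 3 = (c - 1)*(c^2 - 4*c + 3) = (c - 3)*(c - 1)*(c - 1)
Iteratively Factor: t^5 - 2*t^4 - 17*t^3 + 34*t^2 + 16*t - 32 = (t - 1)*(t^4 - t^3 - 18*t^2 + 16*t + 32) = (t - 4)*(t - 1)*(t^3 + 3*t^2 - 6*t - 8) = (t - 4)*(t - 2)*(t - 1)*(t^2 + 5*t + 4) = (t - 4)*(t - 2)*(t - 1)*(t + 4)*(t + 1)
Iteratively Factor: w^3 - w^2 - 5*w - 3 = (w - 3)*(w^2 + 2*w + 1) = (w - 3)*(w + 1)*(w + 1)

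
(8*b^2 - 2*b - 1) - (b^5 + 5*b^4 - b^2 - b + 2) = -b^5 - 5*b^4 + 9*b^2 - b - 3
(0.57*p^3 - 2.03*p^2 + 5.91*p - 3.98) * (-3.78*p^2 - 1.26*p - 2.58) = -2.1546*p^5 + 6.9552*p^4 - 21.2526*p^3 + 12.8352*p^2 - 10.233*p + 10.2684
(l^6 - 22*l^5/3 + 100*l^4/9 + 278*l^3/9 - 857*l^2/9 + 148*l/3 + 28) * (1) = l^6 - 22*l^5/3 + 100*l^4/9 + 278*l^3/9 - 857*l^2/9 + 148*l/3 + 28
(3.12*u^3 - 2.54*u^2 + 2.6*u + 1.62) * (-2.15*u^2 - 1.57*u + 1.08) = -6.708*u^5 + 0.562599999999999*u^4 + 1.7674*u^3 - 10.3082*u^2 + 0.2646*u + 1.7496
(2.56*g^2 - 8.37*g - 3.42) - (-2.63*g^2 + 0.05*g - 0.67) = 5.19*g^2 - 8.42*g - 2.75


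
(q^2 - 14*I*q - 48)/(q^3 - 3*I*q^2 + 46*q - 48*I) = (q - 6*I)/(q^2 + 5*I*q + 6)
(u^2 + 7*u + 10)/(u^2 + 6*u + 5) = (u + 2)/(u + 1)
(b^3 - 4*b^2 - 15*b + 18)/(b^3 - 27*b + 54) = (b^3 - 4*b^2 - 15*b + 18)/(b^3 - 27*b + 54)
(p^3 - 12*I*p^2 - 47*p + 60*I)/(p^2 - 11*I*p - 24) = (p^2 - 9*I*p - 20)/(p - 8*I)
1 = 1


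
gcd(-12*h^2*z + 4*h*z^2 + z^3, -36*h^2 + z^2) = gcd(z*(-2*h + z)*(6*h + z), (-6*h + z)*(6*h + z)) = 6*h + z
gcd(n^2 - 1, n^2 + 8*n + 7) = n + 1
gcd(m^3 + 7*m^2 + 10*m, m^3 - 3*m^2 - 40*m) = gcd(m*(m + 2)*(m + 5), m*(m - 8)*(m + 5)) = m^2 + 5*m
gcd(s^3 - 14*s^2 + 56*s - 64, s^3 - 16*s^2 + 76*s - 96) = s^2 - 10*s + 16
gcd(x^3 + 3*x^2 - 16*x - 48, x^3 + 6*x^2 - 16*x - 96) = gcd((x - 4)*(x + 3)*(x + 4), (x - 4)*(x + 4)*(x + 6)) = x^2 - 16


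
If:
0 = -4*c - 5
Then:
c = -5/4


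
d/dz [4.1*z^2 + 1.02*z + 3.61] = 8.2*z + 1.02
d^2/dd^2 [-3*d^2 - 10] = -6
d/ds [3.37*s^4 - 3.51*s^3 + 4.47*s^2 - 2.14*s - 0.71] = 13.48*s^3 - 10.53*s^2 + 8.94*s - 2.14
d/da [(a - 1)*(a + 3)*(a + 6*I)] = 3*a^2 + a*(4 + 12*I) - 3 + 12*I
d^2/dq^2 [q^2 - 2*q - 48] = 2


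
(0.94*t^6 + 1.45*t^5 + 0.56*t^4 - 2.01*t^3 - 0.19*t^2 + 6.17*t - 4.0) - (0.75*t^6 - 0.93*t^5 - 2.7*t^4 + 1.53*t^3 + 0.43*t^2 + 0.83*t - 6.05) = 0.19*t^6 + 2.38*t^5 + 3.26*t^4 - 3.54*t^3 - 0.62*t^2 + 5.34*t + 2.05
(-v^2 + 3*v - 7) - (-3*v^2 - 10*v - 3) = 2*v^2 + 13*v - 4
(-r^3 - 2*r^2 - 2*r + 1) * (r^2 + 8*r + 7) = -r^5 - 10*r^4 - 25*r^3 - 29*r^2 - 6*r + 7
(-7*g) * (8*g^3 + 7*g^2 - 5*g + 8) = -56*g^4 - 49*g^3 + 35*g^2 - 56*g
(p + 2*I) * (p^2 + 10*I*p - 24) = p^3 + 12*I*p^2 - 44*p - 48*I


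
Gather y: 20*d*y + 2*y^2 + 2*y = 2*y^2 + y*(20*d + 2)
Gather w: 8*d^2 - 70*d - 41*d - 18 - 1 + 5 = 8*d^2 - 111*d - 14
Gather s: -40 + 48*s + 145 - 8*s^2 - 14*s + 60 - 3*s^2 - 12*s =-11*s^2 + 22*s + 165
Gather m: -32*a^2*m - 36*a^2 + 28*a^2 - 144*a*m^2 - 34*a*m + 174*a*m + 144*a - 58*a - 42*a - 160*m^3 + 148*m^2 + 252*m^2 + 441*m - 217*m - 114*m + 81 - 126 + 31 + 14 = -8*a^2 + 44*a - 160*m^3 + m^2*(400 - 144*a) + m*(-32*a^2 + 140*a + 110)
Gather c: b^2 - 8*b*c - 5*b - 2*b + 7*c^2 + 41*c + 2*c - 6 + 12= b^2 - 7*b + 7*c^2 + c*(43 - 8*b) + 6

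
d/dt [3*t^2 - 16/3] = 6*t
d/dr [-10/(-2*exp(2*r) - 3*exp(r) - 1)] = (-40*exp(r) - 30)*exp(r)/(2*exp(2*r) + 3*exp(r) + 1)^2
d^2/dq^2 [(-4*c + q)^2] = 2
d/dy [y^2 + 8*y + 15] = 2*y + 8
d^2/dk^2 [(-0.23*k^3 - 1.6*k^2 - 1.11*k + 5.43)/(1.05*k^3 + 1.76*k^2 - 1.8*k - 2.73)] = (-2.67792*k^6 - 9.95084999999999*k^5 + 33.47568*k^4 + 71.43396*k^3 - 51.745572*k^2 - 52.10784*k + 74.426328)/(1.157625*k^9 + 5.8212*k^8 + 3.80394*k^7 - 23.536099*k^6 - 36.79128*k^5 + 22.696056*k^4 + 69.536475*k^3 + 12.815712*k^2 - 40.24566*k - 20.346417)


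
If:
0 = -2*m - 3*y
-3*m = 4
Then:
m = -4/3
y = 8/9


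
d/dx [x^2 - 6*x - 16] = 2*x - 6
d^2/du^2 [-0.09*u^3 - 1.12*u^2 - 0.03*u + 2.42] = -0.54*u - 2.24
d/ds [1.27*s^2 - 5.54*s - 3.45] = 2.54*s - 5.54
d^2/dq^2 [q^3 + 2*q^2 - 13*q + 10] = 6*q + 4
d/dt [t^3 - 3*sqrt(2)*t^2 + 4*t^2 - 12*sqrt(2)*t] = 3*t^2 - 6*sqrt(2)*t + 8*t - 12*sqrt(2)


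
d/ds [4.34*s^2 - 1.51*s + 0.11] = 8.68*s - 1.51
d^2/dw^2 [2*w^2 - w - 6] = 4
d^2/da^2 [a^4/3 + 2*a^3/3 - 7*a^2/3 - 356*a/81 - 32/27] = 4*a^2 + 4*a - 14/3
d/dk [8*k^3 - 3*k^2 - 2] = 6*k*(4*k - 1)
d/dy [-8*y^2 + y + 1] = 1 - 16*y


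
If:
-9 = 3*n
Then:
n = -3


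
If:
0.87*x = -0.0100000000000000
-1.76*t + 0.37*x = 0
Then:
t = -0.00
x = -0.01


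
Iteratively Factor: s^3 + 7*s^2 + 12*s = (s + 4)*(s^2 + 3*s) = s*(s + 4)*(s + 3)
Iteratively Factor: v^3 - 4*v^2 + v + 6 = (v - 2)*(v^2 - 2*v - 3) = (v - 3)*(v - 2)*(v + 1)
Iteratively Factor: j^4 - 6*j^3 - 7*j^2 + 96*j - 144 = (j - 3)*(j^3 - 3*j^2 - 16*j + 48) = (j - 4)*(j - 3)*(j^2 + j - 12) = (j - 4)*(j - 3)*(j + 4)*(j - 3)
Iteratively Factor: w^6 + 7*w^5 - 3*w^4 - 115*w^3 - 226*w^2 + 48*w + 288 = (w + 3)*(w^5 + 4*w^4 - 15*w^3 - 70*w^2 - 16*w + 96) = (w + 2)*(w + 3)*(w^4 + 2*w^3 - 19*w^2 - 32*w + 48) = (w + 2)*(w + 3)^2*(w^3 - w^2 - 16*w + 16) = (w - 4)*(w + 2)*(w + 3)^2*(w^2 + 3*w - 4) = (w - 4)*(w + 2)*(w + 3)^2*(w + 4)*(w - 1)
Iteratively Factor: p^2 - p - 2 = (p + 1)*(p - 2)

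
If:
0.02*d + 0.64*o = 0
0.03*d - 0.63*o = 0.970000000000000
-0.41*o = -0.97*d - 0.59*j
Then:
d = 19.52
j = -32.52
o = -0.61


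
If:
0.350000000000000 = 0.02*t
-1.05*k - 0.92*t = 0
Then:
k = -15.33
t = 17.50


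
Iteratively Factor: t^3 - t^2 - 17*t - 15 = (t + 3)*(t^2 - 4*t - 5) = (t - 5)*(t + 3)*(t + 1)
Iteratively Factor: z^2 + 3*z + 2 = (z + 2)*(z + 1)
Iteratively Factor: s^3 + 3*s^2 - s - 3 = (s + 1)*(s^2 + 2*s - 3) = (s + 1)*(s + 3)*(s - 1)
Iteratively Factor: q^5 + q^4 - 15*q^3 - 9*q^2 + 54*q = (q + 3)*(q^4 - 2*q^3 - 9*q^2 + 18*q) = (q - 2)*(q + 3)*(q^3 - 9*q) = (q - 3)*(q - 2)*(q + 3)*(q^2 + 3*q) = (q - 3)*(q - 2)*(q + 3)^2*(q)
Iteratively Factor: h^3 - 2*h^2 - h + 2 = (h + 1)*(h^2 - 3*h + 2) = (h - 2)*(h + 1)*(h - 1)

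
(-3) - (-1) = -2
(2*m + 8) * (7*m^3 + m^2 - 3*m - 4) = 14*m^4 + 58*m^3 + 2*m^2 - 32*m - 32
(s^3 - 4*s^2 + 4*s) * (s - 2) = s^4 - 6*s^3 + 12*s^2 - 8*s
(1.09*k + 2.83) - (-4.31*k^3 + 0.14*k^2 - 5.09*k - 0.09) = 4.31*k^3 - 0.14*k^2 + 6.18*k + 2.92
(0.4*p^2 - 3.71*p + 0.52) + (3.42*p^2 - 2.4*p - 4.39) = 3.82*p^2 - 6.11*p - 3.87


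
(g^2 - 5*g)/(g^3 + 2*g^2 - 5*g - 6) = g*(g - 5)/(g^3 + 2*g^2 - 5*g - 6)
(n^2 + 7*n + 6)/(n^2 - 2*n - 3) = (n + 6)/(n - 3)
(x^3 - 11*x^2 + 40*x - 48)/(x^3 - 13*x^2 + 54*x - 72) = (x - 4)/(x - 6)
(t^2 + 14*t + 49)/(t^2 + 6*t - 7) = (t + 7)/(t - 1)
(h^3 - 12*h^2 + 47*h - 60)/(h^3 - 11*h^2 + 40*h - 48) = (h - 5)/(h - 4)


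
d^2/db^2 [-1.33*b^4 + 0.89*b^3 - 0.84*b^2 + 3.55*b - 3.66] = -15.96*b^2 + 5.34*b - 1.68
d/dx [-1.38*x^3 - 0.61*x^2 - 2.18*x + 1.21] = -4.14*x^2 - 1.22*x - 2.18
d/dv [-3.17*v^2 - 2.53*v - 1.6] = -6.34*v - 2.53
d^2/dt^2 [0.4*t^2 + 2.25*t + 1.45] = 0.800000000000000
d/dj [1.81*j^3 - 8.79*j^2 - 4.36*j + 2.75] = 5.43*j^2 - 17.58*j - 4.36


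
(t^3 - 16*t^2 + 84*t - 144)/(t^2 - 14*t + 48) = (t^2 - 10*t + 24)/(t - 8)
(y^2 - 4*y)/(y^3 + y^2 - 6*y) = (y - 4)/(y^2 + y - 6)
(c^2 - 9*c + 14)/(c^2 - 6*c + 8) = (c - 7)/(c - 4)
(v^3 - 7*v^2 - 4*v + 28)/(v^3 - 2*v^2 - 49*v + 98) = (v + 2)/(v + 7)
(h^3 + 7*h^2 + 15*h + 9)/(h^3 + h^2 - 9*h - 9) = (h + 3)/(h - 3)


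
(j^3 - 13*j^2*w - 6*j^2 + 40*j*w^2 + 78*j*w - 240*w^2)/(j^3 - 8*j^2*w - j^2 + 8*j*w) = (j^2 - 5*j*w - 6*j + 30*w)/(j*(j - 1))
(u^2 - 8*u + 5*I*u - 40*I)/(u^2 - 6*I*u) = (u^2 + u*(-8 + 5*I) - 40*I)/(u*(u - 6*I))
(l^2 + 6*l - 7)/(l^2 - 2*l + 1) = (l + 7)/(l - 1)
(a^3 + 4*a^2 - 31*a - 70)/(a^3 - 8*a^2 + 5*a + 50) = (a + 7)/(a - 5)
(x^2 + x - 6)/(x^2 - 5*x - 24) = (x - 2)/(x - 8)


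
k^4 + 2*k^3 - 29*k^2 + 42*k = k*(k - 3)*(k - 2)*(k + 7)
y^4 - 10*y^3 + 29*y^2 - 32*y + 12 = (y - 6)*(y - 2)*(y - 1)^2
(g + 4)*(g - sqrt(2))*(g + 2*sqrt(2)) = g^3 + sqrt(2)*g^2 + 4*g^2 - 4*g + 4*sqrt(2)*g - 16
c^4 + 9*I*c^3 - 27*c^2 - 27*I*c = c*(c + 3*I)^3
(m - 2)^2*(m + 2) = m^3 - 2*m^2 - 4*m + 8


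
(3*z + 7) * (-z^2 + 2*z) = -3*z^3 - z^2 + 14*z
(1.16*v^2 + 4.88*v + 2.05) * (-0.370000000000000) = -0.4292*v^2 - 1.8056*v - 0.7585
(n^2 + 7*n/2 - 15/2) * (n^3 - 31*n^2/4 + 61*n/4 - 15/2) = n^5 - 17*n^4/4 - 155*n^3/8 + 104*n^2 - 1125*n/8 + 225/4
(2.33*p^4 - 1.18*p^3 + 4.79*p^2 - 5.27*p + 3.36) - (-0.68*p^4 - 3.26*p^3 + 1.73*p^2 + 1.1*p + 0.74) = 3.01*p^4 + 2.08*p^3 + 3.06*p^2 - 6.37*p + 2.62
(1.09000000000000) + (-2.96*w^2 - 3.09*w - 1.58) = -2.96*w^2 - 3.09*w - 0.49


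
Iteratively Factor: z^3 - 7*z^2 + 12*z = (z - 4)*(z^2 - 3*z) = (z - 4)*(z - 3)*(z)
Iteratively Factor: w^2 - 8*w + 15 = (w - 3)*(w - 5)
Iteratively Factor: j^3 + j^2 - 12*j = (j + 4)*(j^2 - 3*j) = j*(j + 4)*(j - 3)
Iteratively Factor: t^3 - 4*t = (t + 2)*(t^2 - 2*t) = (t - 2)*(t + 2)*(t)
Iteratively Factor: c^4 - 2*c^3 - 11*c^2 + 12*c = (c - 1)*(c^3 - c^2 - 12*c) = (c - 4)*(c - 1)*(c^2 + 3*c) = c*(c - 4)*(c - 1)*(c + 3)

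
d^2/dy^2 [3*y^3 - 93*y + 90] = 18*y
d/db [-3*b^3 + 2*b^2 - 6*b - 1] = -9*b^2 + 4*b - 6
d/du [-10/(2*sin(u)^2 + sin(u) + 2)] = 10*(4*sin(u) + 1)*cos(u)/(sin(u) - cos(2*u) + 3)^2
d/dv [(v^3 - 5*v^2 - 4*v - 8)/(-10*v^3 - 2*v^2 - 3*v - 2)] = (-52*v^4 - 86*v^3 - 239*v^2 - 12*v - 16)/(100*v^6 + 40*v^5 + 64*v^4 + 52*v^3 + 17*v^2 + 12*v + 4)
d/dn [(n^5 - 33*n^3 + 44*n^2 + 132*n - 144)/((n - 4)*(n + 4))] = (3*n^4 + 24*n^3 + 31*n^2 - 136*n - 132)/(n^2 + 8*n + 16)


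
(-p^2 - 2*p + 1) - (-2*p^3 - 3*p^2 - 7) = 2*p^3 + 2*p^2 - 2*p + 8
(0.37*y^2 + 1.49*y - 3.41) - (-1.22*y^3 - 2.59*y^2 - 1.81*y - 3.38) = 1.22*y^3 + 2.96*y^2 + 3.3*y - 0.0300000000000002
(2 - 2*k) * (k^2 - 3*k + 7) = -2*k^3 + 8*k^2 - 20*k + 14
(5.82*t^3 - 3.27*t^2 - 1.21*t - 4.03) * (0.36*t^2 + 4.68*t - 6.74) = 2.0952*t^5 + 26.0604*t^4 - 54.966*t^3 + 14.9262*t^2 - 10.705*t + 27.1622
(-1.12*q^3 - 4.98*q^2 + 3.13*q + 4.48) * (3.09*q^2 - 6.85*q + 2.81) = -3.4608*q^5 - 7.7162*q^4 + 40.6375*q^3 - 21.5911*q^2 - 21.8927*q + 12.5888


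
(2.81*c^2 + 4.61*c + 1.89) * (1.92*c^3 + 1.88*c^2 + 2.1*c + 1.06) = 5.3952*c^5 + 14.134*c^4 + 18.1966*c^3 + 16.2128*c^2 + 8.8556*c + 2.0034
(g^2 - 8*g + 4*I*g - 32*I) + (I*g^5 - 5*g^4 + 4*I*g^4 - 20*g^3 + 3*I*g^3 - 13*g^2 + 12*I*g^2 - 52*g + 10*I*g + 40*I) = I*g^5 - 5*g^4 + 4*I*g^4 - 20*g^3 + 3*I*g^3 - 12*g^2 + 12*I*g^2 - 60*g + 14*I*g + 8*I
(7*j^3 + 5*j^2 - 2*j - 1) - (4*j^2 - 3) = 7*j^3 + j^2 - 2*j + 2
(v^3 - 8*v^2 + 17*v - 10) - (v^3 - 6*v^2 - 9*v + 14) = -2*v^2 + 26*v - 24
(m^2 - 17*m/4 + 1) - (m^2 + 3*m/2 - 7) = 8 - 23*m/4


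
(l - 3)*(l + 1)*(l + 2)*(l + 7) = l^4 + 7*l^3 - 7*l^2 - 55*l - 42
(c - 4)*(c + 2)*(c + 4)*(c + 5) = c^4 + 7*c^3 - 6*c^2 - 112*c - 160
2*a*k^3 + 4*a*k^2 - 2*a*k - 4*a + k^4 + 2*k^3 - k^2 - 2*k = (2*a + k)*(k - 1)*(k + 1)*(k + 2)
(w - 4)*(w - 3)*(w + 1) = w^3 - 6*w^2 + 5*w + 12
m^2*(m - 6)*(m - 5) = m^4 - 11*m^3 + 30*m^2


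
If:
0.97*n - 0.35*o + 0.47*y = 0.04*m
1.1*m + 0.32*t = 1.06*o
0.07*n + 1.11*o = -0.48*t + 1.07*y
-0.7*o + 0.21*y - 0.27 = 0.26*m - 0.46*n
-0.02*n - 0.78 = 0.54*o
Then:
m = 2.79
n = 3.45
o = -1.57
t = -14.81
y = -8.05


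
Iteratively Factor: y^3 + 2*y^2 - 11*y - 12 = (y + 1)*(y^2 + y - 12) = (y + 1)*(y + 4)*(y - 3)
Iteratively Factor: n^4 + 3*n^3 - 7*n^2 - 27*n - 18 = (n + 3)*(n^3 - 7*n - 6) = (n + 2)*(n + 3)*(n^2 - 2*n - 3) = (n - 3)*(n + 2)*(n + 3)*(n + 1)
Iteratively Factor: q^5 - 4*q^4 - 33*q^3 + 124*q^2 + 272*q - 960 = (q - 5)*(q^4 + q^3 - 28*q^2 - 16*q + 192) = (q - 5)*(q + 4)*(q^3 - 3*q^2 - 16*q + 48) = (q - 5)*(q + 4)^2*(q^2 - 7*q + 12) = (q - 5)*(q - 3)*(q + 4)^2*(q - 4)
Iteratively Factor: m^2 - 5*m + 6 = (m - 3)*(m - 2)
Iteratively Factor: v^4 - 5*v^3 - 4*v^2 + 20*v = (v + 2)*(v^3 - 7*v^2 + 10*v) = (v - 2)*(v + 2)*(v^2 - 5*v) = (v - 5)*(v - 2)*(v + 2)*(v)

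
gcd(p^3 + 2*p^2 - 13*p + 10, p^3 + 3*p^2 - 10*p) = p^2 + 3*p - 10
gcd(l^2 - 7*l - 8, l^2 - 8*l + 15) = 1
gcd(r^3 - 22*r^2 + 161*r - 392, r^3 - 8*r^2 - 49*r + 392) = r^2 - 15*r + 56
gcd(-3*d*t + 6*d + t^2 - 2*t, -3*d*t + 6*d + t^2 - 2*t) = -3*d*t + 6*d + t^2 - 2*t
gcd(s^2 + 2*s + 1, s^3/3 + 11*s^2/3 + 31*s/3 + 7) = s + 1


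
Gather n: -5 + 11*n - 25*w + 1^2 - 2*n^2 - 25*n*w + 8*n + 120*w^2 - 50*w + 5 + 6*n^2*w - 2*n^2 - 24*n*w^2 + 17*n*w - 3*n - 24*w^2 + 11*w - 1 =n^2*(6*w - 4) + n*(-24*w^2 - 8*w + 16) + 96*w^2 - 64*w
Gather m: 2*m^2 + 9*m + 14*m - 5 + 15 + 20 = 2*m^2 + 23*m + 30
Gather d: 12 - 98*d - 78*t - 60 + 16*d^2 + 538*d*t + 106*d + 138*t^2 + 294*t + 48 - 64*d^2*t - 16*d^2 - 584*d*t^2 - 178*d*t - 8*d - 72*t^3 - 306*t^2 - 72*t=-64*d^2*t + d*(-584*t^2 + 360*t) - 72*t^3 - 168*t^2 + 144*t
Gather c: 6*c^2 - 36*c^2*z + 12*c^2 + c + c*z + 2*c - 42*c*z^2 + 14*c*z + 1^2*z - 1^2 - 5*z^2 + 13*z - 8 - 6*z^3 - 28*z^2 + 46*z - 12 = c^2*(18 - 36*z) + c*(-42*z^2 + 15*z + 3) - 6*z^3 - 33*z^2 + 60*z - 21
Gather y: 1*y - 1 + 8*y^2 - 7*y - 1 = 8*y^2 - 6*y - 2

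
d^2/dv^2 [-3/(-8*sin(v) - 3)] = 24*(-8*sin(v)^2 + 3*sin(v) + 16)/(8*sin(v) + 3)^3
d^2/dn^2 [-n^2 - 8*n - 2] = -2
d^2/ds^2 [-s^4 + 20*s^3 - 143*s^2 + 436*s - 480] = -12*s^2 + 120*s - 286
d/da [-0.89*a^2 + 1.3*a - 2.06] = 1.3 - 1.78*a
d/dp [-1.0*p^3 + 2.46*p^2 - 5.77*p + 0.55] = -3.0*p^2 + 4.92*p - 5.77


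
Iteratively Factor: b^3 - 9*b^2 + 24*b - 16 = (b - 1)*(b^2 - 8*b + 16) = (b - 4)*(b - 1)*(b - 4)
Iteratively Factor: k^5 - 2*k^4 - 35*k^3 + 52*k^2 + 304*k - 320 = (k - 1)*(k^4 - k^3 - 36*k^2 + 16*k + 320) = (k - 1)*(k + 4)*(k^3 - 5*k^2 - 16*k + 80) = (k - 4)*(k - 1)*(k + 4)*(k^2 - k - 20) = (k - 4)*(k - 1)*(k + 4)^2*(k - 5)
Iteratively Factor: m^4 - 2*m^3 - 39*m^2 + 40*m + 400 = (m - 5)*(m^3 + 3*m^2 - 24*m - 80) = (m - 5)^2*(m^2 + 8*m + 16) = (m - 5)^2*(m + 4)*(m + 4)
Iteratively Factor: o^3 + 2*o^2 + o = (o + 1)*(o^2 + o) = (o + 1)^2*(o)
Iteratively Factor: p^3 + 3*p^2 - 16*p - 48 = (p + 4)*(p^2 - p - 12) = (p - 4)*(p + 4)*(p + 3)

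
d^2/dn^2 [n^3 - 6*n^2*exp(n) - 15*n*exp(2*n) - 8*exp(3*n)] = -6*n^2*exp(n) - 60*n*exp(2*n) - 24*n*exp(n) + 6*n - 72*exp(3*n) - 60*exp(2*n) - 12*exp(n)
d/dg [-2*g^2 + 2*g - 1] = 2 - 4*g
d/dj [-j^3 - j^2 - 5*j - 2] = -3*j^2 - 2*j - 5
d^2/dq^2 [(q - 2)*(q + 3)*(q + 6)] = 6*q + 14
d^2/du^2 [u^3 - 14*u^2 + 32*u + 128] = 6*u - 28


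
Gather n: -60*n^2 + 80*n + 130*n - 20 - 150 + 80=-60*n^2 + 210*n - 90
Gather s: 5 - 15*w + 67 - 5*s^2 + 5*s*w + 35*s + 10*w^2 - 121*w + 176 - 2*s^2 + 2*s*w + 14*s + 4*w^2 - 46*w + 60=-7*s^2 + s*(7*w + 49) + 14*w^2 - 182*w + 308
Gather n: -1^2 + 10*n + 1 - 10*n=0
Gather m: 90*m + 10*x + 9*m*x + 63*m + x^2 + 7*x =m*(9*x + 153) + x^2 + 17*x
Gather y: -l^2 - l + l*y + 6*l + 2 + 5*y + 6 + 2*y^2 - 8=-l^2 + 5*l + 2*y^2 + y*(l + 5)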